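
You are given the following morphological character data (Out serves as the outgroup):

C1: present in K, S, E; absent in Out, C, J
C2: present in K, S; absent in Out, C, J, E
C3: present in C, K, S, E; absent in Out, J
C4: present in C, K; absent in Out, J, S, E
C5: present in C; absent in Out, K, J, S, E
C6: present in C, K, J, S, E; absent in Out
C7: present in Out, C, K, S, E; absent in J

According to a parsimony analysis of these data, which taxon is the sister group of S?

K

Character polarity is set by the outgroup: the derived state is whichever differs from the outgroup's state, so for C7 the derived state is 'absent', and for the remaining characters it is 'present'.
C1 (derived state 'present') is shared by E, K, and S — a synapomorphy uniting that clade.
Only K and S show the derived state 'present' for C2, supporting them as a clade.
C3: derived state 'present' in C, E, K, and S only — synapomorphy for {C, E, K, S}.
C4 groups C and K, which is incompatible with the clades supported by the remaining characters; treating it as convergent (homoplasy) costs fewer steps than any alternative tree.
C5: derived state 'present' in C only — an autapomorphy, so it tells us nothing about relationships among taxa.
All ingroup taxa share the derived state 'present' for C6; it defines the ingroup but does not resolve relationships within it.
C7 (derived state 'absent') is unique to J (autapomorphy; uninformative for grouping).
Most parsimonious ingroup topology: ((C,((K,S),E)),J).
S and K form a cherry on this tree, so they are sister taxa.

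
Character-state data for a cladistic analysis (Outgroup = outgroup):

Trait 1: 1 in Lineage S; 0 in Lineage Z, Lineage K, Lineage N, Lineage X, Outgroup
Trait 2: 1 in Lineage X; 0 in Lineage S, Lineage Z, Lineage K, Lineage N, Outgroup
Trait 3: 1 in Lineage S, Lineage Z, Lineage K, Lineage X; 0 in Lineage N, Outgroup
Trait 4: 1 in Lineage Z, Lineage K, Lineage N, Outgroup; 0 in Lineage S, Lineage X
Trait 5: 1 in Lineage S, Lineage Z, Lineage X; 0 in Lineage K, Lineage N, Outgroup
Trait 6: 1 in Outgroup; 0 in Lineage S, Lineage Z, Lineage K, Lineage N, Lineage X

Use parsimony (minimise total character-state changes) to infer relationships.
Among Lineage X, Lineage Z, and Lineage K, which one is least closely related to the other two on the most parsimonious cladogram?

Lineage K

Character polarity is set by the outgroup: the derived state is whichever differs from the outgroup's state, so for Trait 4, Trait 6 the derived state is '0', and for the remaining characters it is '1'.
Trait 1: derived state '1' in Lineage S only — an autapomorphy, so it tells us nothing about relationships among taxa.
Trait 2 (derived state '1') is unique to Lineage X (autapomorphy; uninformative for grouping).
Trait 3: derived state '1' in Lineage K, Lineage S, Lineage X, and Lineage Z only — synapomorphy for {Lineage K, Lineage S, Lineage X, Lineage Z}.
Trait 4 (derived state '0') is shared by Lineage S and Lineage X — a synapomorphy uniting that clade.
Trait 5 (derived state '1') is shared by Lineage S, Lineage X, and Lineage Z — a synapomorphy uniting that clade.
Trait 6 (derived state '0') is shared by all ingroup taxa — unites the whole ingroup.
Most parsimonious ingroup topology: ((Lineage K,((Lineage S,Lineage X),Lineage Z)),Lineage N).
Lineage X and Lineage Z share a more recent common ancestor with each other than either does with Lineage K, so Lineage K is the least closely related of the three.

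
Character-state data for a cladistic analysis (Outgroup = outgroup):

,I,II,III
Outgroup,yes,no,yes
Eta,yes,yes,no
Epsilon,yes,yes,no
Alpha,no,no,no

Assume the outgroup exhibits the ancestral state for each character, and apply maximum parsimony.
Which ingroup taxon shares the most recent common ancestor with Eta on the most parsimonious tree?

Epsilon

Character polarity is set by the outgroup: the derived state is whichever differs from the outgroup's state, so for I, III the derived state is 'no', and for the remaining characters it is 'yes'.
I: derived state 'no' in Alpha only — an autapomorphy, so it tells us nothing about relationships among taxa.
Only Epsilon and Eta show the derived state 'yes' for II, supporting them as a clade.
III (derived state 'no') is shared by all ingroup taxa — unites the whole ingroup.
Most parsimonious ingroup topology: ((Eta,Epsilon),Alpha).
Eta and Epsilon form a cherry on this tree, so they are sister taxa.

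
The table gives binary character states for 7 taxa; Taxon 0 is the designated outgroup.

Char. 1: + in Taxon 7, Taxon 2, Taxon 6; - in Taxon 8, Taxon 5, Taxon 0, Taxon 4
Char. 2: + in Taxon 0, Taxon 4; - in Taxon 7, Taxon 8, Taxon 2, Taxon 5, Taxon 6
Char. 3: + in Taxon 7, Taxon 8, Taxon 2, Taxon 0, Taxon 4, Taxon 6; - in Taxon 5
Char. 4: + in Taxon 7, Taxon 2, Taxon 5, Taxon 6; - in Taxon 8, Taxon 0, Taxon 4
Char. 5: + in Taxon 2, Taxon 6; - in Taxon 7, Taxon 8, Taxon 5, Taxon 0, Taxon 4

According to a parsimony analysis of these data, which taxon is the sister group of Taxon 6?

Character polarity is set by the outgroup: the derived state is whichever differs from the outgroup's state, so for Char. 2, Char. 3 the derived state is '-', and for the remaining characters it is '+'.
Char. 1: derived state '+' in Taxon 2, Taxon 6, and Taxon 7 only — synapomorphy for {Taxon 2, Taxon 6, Taxon 7}.
Only Taxon 2, Taxon 5, Taxon 6, Taxon 7, and Taxon 8 show the derived state '-' for Char. 2, supporting them as a clade.
Char. 3: derived state '-' in Taxon 5 only — an autapomorphy, so it tells us nothing about relationships among taxa.
Only Taxon 2, Taxon 5, Taxon 6, and Taxon 7 show the derived state '+' for Char. 4, supporting them as a clade.
Char. 5 (derived state '+') is shared by Taxon 2 and Taxon 6 — a synapomorphy uniting that clade.
Most parsimonious ingroup topology: (((Taxon 5,((Taxon 6,Taxon 2),Taxon 7)),Taxon 8),Taxon 4).
Taxon 6 and Taxon 2 form a cherry on this tree, so they are sister taxa.

Taxon 2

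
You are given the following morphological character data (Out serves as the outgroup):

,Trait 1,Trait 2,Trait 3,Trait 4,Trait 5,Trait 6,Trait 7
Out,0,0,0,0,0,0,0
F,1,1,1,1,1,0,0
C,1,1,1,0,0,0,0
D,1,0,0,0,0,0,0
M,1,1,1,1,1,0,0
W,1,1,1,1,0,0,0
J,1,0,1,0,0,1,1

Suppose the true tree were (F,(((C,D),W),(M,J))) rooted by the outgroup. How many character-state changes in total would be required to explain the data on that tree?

13

Map each character onto (F,(((C,D),W),(M,J))) (rooted by Out) and count the minimum state changes it requires (Fitch parsimony):
Trait 1: 1; Trait 2: 3; Trait 3: 2; Trait 4: 3; Trait 5: 2; Trait 6: 1; Trait 7: 1.
Total tree length = 13.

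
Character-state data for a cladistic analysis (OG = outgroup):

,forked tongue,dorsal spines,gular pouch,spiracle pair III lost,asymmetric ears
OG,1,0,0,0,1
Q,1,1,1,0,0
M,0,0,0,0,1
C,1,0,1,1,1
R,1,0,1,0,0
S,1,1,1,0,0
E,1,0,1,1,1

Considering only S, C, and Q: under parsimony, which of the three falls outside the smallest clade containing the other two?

C

Character polarity is set by the outgroup: the derived state is whichever differs from the outgroup's state, so for forked tongue, asymmetric ears the derived state is '0', and for the remaining characters it is '1'.
forked tongue: derived state '0' in M only — an autapomorphy, so it tells us nothing about relationships among taxa.
Only Q and S show the derived state '1' for dorsal spines, supporting them as a clade.
gular pouch (derived state '1') is shared by C, E, Q, R, and S — a synapomorphy uniting that clade.
Only C and E show the derived state '1' for spiracle pair III lost, supporting them as a clade.
Only Q, R, and S show the derived state '0' for asymmetric ears, supporting them as a clade.
Most parsimonious ingroup topology: ((((Q,S),R),(C,E)),M).
S and Q share a more recent common ancestor with each other than either does with C, so C is the least closely related of the three.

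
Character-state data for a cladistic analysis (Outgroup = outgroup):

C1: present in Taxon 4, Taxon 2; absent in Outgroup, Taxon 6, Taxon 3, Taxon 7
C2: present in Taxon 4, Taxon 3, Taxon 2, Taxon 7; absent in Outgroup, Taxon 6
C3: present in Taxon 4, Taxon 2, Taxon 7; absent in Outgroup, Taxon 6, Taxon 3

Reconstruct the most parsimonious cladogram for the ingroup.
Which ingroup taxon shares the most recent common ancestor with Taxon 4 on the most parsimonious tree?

The outgroup has state 'absent' for every character, so 'present' is the derived state throughout.
C1 (derived state 'present') is shared by Taxon 2 and Taxon 4 — a synapomorphy uniting that clade.
C2 (derived state 'present') is shared by Taxon 2, Taxon 3, Taxon 4, and Taxon 7 — a synapomorphy uniting that clade.
Only Taxon 2, Taxon 4, and Taxon 7 show the derived state 'present' for C3, supporting them as a clade.
Most parsimonious ingroup topology: ((((Taxon 4,Taxon 2),Taxon 7),Taxon 3),Taxon 6).
Taxon 4 and Taxon 2 form a cherry on this tree, so they are sister taxa.

Taxon 2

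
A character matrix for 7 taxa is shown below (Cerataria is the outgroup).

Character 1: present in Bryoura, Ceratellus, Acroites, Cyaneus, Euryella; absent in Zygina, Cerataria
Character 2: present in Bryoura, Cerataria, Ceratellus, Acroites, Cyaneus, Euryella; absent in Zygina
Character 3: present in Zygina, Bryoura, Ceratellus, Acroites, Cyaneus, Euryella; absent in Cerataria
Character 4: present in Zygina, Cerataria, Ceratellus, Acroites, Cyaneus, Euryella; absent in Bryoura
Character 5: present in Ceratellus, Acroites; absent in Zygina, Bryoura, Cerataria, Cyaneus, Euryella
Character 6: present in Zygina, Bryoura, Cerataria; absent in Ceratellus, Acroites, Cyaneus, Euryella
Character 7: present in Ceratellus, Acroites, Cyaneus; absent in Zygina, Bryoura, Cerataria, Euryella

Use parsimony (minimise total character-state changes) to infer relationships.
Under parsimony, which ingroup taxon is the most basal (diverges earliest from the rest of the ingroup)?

Zygina

Character polarity is set by the outgroup: the derived state is whichever differs from the outgroup's state, so for Character 2, Character 4, Character 6 the derived state is 'absent', and for the remaining characters it is 'present'.
Only Acroites, Bryoura, Ceratellus, Cyaneus, and Euryella show the derived state 'present' for Character 1, supporting them as a clade.
Character 2: derived state 'absent' in Zygina only — an autapomorphy, so it tells us nothing about relationships among taxa.
All ingroup taxa share the derived state 'present' for Character 3; it defines the ingroup but does not resolve relationships within it.
Character 4 (derived state 'absent') is unique to Bryoura (autapomorphy; uninformative for grouping).
Only Acroites and Ceratellus show the derived state 'present' for Character 5, supporting them as a clade.
Character 6 (derived state 'absent') is shared by Acroites, Ceratellus, Cyaneus, and Euryella — a synapomorphy uniting that clade.
Only Acroites, Ceratellus, and Cyaneus show the derived state 'present' for Character 7, supporting them as a clade.
Most parsimonious ingroup topology: (((Euryella,((Ceratellus,Acroites),Cyaneus)),Bryoura),Zygina).
Zygina is sister to the clade containing all other ingroup taxa, so it is the earliest-diverging (most basal) ingroup lineage.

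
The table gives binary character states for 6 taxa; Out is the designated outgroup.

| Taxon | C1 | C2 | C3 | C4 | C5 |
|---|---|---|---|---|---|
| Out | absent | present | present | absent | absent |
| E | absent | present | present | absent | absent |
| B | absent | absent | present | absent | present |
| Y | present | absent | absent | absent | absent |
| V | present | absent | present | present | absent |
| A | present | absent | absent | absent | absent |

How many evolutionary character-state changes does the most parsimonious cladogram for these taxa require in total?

Character polarity is set by the outgroup: the derived state is whichever differs from the outgroup's state, so for C2, C3 the derived state is 'absent', and for the remaining characters it is 'present'.
Only A, V, and Y show the derived state 'present' for C1, supporting them as a clade.
Only A, B, V, and Y show the derived state 'absent' for C2, supporting them as a clade.
C3: derived state 'absent' in A and Y only — synapomorphy for {A, Y}.
C4 (derived state 'present') is unique to V (autapomorphy; uninformative for grouping).
C5: derived state 'present' in B only — an autapomorphy, so it tells us nothing about relationships among taxa.
Most parsimonious ingroup topology: (E,(B,((Y,A),V))).
Changes per character on this tree: C1: 1; C2: 1; C3: 1; C4: 1; C5: 1.
Total = 5.

5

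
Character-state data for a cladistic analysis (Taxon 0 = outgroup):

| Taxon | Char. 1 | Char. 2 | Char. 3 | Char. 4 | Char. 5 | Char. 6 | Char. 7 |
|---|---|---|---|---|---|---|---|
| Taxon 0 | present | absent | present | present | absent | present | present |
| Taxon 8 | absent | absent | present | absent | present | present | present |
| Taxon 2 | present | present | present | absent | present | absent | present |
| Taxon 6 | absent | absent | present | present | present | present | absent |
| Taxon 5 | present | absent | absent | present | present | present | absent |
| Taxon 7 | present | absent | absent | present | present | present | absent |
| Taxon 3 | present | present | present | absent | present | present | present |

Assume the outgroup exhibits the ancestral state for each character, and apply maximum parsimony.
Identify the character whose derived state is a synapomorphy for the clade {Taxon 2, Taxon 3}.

Char. 2

Character polarity is set by the outgroup: the derived state is whichever differs from the outgroup's state, so for Char. 1, Char. 3, Char. 4, Char. 6, Char. 7 the derived state is 'absent', and for the remaining characters it is 'present'.
Char. 1 (state 'absent') occurs in Taxon 6 and Taxon 8 but conflicts with the nesting implied by the other characters — most parsimoniously interpreted as homoplasy.
Char. 2: derived state 'present' in Taxon 2 and Taxon 3 only — synapomorphy for {Taxon 2, Taxon 3}.
Char. 3 (derived state 'absent') is shared by Taxon 5 and Taxon 7 — a synapomorphy uniting that clade.
Only Taxon 2, Taxon 3, and Taxon 8 show the derived state 'absent' for Char. 4, supporting them as a clade.
Char. 5 (derived state 'present') is shared by all ingroup taxa — unites the whole ingroup.
Char. 6: derived state 'absent' in Taxon 2 only — an autapomorphy, so it tells us nothing about relationships among taxa.
Only Taxon 5, Taxon 6, and Taxon 7 show the derived state 'absent' for Char. 7, supporting them as a clade.
Most parsimonious ingroup topology: ((Taxon 8,(Taxon 2,Taxon 3)),(Taxon 6,(Taxon 5,Taxon 7))).
The clade {Taxon 2, Taxon 3} is supported by Char. 2: its derived state 'present' occurs in exactly those taxa and in no other taxon (including the outgroup).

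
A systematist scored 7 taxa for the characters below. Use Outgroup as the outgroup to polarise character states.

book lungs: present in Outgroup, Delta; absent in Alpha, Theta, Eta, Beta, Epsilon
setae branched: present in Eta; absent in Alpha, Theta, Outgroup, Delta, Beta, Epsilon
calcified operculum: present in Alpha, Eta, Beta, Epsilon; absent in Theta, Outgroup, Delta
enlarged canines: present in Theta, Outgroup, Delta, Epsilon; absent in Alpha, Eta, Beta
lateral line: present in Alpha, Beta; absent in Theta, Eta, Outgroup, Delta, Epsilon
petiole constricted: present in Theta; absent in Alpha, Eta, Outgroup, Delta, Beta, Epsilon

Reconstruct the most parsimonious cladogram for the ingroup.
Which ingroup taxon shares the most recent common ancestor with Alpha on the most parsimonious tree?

Character polarity is set by the outgroup: the derived state is whichever differs from the outgroup's state, so for book lungs, enlarged canines the derived state is 'absent', and for the remaining characters it is 'present'.
book lungs: derived state 'absent' in Alpha, Beta, Epsilon, Eta, and Theta only — synapomorphy for {Alpha, Beta, Epsilon, Eta, Theta}.
setae branched (derived state 'present') is unique to Eta (autapomorphy; uninformative for grouping).
calcified operculum: derived state 'present' in Alpha, Beta, Epsilon, and Eta only — synapomorphy for {Alpha, Beta, Epsilon, Eta}.
enlarged canines: derived state 'absent' in Alpha, Beta, and Eta only — synapomorphy for {Alpha, Beta, Eta}.
lateral line (derived state 'present') is shared by Alpha and Beta — a synapomorphy uniting that clade.
petiole constricted (derived state 'present') is unique to Theta (autapomorphy; uninformative for grouping).
Most parsimonious ingroup topology: ((((Eta,(Beta,Alpha)),Epsilon),Theta),Delta).
Alpha and Beta form a cherry on this tree, so they are sister taxa.

Beta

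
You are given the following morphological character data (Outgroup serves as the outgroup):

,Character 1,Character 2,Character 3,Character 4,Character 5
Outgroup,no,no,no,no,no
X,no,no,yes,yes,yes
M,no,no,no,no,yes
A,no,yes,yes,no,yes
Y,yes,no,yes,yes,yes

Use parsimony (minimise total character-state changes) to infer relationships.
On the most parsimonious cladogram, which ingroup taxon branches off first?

M

The outgroup has state 'no' for every character, so 'yes' is the derived state throughout.
Character 1 (derived state 'yes') is unique to Y (autapomorphy; uninformative for grouping).
Character 2 (derived state 'yes') is unique to A (autapomorphy; uninformative for grouping).
Character 3: derived state 'yes' in A, X, and Y only — synapomorphy for {A, X, Y}.
Only X and Y show the derived state 'yes' for Character 4, supporting them as a clade.
All ingroup taxa share the derived state 'yes' for Character 5; it defines the ingroup but does not resolve relationships within it.
Most parsimonious ingroup topology: (((X,Y),A),M).
M is sister to the clade containing all other ingroup taxa, so it is the earliest-diverging (most basal) ingroup lineage.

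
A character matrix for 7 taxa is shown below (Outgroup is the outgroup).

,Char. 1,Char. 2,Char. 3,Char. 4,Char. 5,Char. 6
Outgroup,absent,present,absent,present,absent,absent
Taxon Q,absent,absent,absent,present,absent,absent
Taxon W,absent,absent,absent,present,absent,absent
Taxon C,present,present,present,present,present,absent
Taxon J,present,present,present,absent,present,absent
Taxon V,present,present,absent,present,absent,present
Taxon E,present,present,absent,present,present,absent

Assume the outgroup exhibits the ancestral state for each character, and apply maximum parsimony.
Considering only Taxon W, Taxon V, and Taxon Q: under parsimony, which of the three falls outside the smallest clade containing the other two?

Character polarity is set by the outgroup: the derived state is whichever differs from the outgroup's state, so for Char. 2, Char. 4 the derived state is 'absent', and for the remaining characters it is 'present'.
Char. 1 (derived state 'present') is shared by Taxon C, Taxon E, Taxon J, and Taxon V — a synapomorphy uniting that clade.
Char. 2 (derived state 'absent') is shared by Taxon Q and Taxon W — a synapomorphy uniting that clade.
Char. 3 (derived state 'present') is shared by Taxon C and Taxon J — a synapomorphy uniting that clade.
Char. 4 (derived state 'absent') is unique to Taxon J (autapomorphy; uninformative for grouping).
Only Taxon C, Taxon E, and Taxon J show the derived state 'present' for Char. 5, supporting them as a clade.
Char. 6: derived state 'present' in Taxon V only — an autapomorphy, so it tells us nothing about relationships among taxa.
Most parsimonious ingroup topology: ((Taxon Q,Taxon W),(((Taxon C,Taxon J),Taxon E),Taxon V)).
Taxon W and Taxon Q share a more recent common ancestor with each other than either does with Taxon V, so Taxon V is the least closely related of the three.

Taxon V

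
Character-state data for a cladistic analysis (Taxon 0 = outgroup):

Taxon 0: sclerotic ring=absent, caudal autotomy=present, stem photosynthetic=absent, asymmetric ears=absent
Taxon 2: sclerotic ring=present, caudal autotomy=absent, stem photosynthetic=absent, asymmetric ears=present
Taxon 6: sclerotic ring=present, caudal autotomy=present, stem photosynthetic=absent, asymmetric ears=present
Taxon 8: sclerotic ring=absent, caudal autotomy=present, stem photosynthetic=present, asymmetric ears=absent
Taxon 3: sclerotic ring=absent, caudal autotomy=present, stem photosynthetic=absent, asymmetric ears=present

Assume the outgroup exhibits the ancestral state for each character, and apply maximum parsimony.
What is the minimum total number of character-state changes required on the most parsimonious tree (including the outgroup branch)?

4

Character polarity is set by the outgroup: the derived state is whichever differs from the outgroup's state, so for caudal autotomy the derived state is 'absent', and for the remaining characters it is 'present'.
Only Taxon 2 and Taxon 6 show the derived state 'present' for sclerotic ring, supporting them as a clade.
caudal autotomy: derived state 'absent' in Taxon 2 only — an autapomorphy, so it tells us nothing about relationships among taxa.
stem photosynthetic: derived state 'present' in Taxon 8 only — an autapomorphy, so it tells us nothing about relationships among taxa.
asymmetric ears: derived state 'present' in Taxon 2, Taxon 3, and Taxon 6 only — synapomorphy for {Taxon 2, Taxon 3, Taxon 6}.
Most parsimonious ingroup topology: (((Taxon 2,Taxon 6),Taxon 3),Taxon 8).
Changes per character on this tree: sclerotic ring: 1; caudal autotomy: 1; stem photosynthetic: 1; asymmetric ears: 1.
Total = 4.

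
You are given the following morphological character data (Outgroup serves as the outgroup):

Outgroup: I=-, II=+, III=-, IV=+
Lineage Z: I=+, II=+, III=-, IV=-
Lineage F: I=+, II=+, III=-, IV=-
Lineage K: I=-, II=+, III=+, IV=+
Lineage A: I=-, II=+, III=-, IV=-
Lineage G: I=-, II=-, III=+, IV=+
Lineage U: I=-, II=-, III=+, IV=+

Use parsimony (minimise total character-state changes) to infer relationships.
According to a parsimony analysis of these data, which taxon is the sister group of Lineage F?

Lineage Z

Character polarity is set by the outgroup: the derived state is whichever differs from the outgroup's state, so for II, IV the derived state is '-', and for the remaining characters it is '+'.
I (derived state '+') is shared by Lineage F and Lineage Z — a synapomorphy uniting that clade.
II: derived state '-' in Lineage G and Lineage U only — synapomorphy for {Lineage G, Lineage U}.
Only Lineage G, Lineage K, and Lineage U show the derived state '+' for III, supporting them as a clade.
Only Lineage A, Lineage F, and Lineage Z show the derived state '-' for IV, supporting them as a clade.
Most parsimonious ingroup topology: (((Lineage Z,Lineage F),Lineage A),(Lineage K,(Lineage G,Lineage U))).
Lineage F and Lineage Z form a cherry on this tree, so they are sister taxa.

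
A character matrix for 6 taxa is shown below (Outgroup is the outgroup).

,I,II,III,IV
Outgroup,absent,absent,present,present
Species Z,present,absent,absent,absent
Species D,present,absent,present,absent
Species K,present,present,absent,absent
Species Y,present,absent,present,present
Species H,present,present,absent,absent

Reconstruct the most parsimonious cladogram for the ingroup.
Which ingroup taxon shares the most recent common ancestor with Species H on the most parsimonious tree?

Species K

Character polarity is set by the outgroup: the derived state is whichever differs from the outgroup's state, so for III, IV the derived state is 'absent', and for the remaining characters it is 'present'.
All ingroup taxa share the derived state 'present' for I; it defines the ingroup but does not resolve relationships within it.
II (derived state 'present') is shared by Species H and Species K — a synapomorphy uniting that clade.
Only Species H, Species K, and Species Z show the derived state 'absent' for III, supporting them as a clade.
IV: derived state 'absent' in Species D, Species H, Species K, and Species Z only — synapomorphy for {Species D, Species H, Species K, Species Z}.
Most parsimonious ingroup topology: (((Species Z,(Species K,Species H)),Species D),Species Y).
Species H and Species K form a cherry on this tree, so they are sister taxa.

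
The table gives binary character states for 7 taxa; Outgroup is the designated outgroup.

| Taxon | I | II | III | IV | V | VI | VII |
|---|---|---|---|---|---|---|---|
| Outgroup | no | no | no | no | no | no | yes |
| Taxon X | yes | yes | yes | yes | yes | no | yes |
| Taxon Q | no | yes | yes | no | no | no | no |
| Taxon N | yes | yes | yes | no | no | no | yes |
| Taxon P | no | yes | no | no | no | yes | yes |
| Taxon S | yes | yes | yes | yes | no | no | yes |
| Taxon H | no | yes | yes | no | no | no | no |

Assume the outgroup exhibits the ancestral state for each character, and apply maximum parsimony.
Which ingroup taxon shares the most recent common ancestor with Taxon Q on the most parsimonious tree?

Character polarity is set by the outgroup: the derived state is whichever differs from the outgroup's state, so for VII the derived state is 'no', and for the remaining characters it is 'yes'.
Only Taxon N, Taxon S, and Taxon X show the derived state 'yes' for I, supporting them as a clade.
All ingroup taxa share the derived state 'yes' for II; it defines the ingroup but does not resolve relationships within it.
Only Taxon H, Taxon N, Taxon Q, Taxon S, and Taxon X show the derived state 'yes' for III, supporting them as a clade.
IV (derived state 'yes') is shared by Taxon S and Taxon X — a synapomorphy uniting that clade.
V: derived state 'yes' in Taxon X only — an autapomorphy, so it tells us nothing about relationships among taxa.
VI (derived state 'yes') is unique to Taxon P (autapomorphy; uninformative for grouping).
VII: derived state 'no' in Taxon H and Taxon Q only — synapomorphy for {Taxon H, Taxon Q}.
Most parsimonious ingroup topology: ((((Taxon X,Taxon S),Taxon N),(Taxon Q,Taxon H)),Taxon P).
Taxon Q and Taxon H form a cherry on this tree, so they are sister taxa.

Taxon H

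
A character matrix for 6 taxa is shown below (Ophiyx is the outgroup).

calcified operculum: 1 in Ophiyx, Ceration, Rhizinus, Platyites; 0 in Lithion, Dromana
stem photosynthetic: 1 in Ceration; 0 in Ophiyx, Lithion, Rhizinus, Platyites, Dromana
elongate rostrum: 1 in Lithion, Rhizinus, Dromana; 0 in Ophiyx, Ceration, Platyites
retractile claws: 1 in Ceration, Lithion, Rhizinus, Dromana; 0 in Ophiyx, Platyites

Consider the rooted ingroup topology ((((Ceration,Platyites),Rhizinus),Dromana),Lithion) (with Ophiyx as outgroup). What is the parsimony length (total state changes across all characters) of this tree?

7

Map each character onto ((((Ceration,Platyites),Rhizinus),Dromana),Lithion) (rooted by Ophiyx) and count the minimum state changes it requires (Fitch parsimony):
calcified operculum: 2; stem photosynthetic: 1; elongate rostrum: 2; retractile claws: 2.
Total tree length = 7.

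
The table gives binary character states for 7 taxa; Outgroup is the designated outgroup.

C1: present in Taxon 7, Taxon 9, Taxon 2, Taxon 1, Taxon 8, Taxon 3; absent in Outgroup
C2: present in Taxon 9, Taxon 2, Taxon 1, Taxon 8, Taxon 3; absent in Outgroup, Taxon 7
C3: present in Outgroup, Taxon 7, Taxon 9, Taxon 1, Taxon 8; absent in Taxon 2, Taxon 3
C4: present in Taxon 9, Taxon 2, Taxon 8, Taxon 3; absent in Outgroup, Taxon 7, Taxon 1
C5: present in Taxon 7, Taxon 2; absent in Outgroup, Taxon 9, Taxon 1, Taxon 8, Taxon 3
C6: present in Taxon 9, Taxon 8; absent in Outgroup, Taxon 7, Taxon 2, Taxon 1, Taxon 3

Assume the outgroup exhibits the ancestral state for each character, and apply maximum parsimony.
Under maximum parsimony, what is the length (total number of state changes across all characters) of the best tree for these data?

Character polarity is set by the outgroup: the derived state is whichever differs from the outgroup's state, so for C3 the derived state is 'absent', and for the remaining characters it is 'present'.
C1 (derived state 'present') is shared by all ingroup taxa — unites the whole ingroup.
Only Taxon 1, Taxon 2, Taxon 3, Taxon 8, and Taxon 9 show the derived state 'present' for C2, supporting them as a clade.
C3 (derived state 'absent') is shared by Taxon 2 and Taxon 3 — a synapomorphy uniting that clade.
C4 (derived state 'present') is shared by Taxon 2, Taxon 3, Taxon 8, and Taxon 9 — a synapomorphy uniting that clade.
C5 groups Taxon 2 and Taxon 7, which is incompatible with the clades supported by the remaining characters; treating it as convergent (homoplasy) costs fewer steps than any alternative tree.
Only Taxon 8 and Taxon 9 show the derived state 'present' for C6, supporting them as a clade.
Most parsimonious ingroup topology: (Taxon 7,(((Taxon 3,Taxon 2),(Taxon 9,Taxon 8)),Taxon 1)).
Changes per character on this tree: C1: 1; C2: 1; C3: 1; C4: 1; C5: 2; C6: 1.
Total = 7.

7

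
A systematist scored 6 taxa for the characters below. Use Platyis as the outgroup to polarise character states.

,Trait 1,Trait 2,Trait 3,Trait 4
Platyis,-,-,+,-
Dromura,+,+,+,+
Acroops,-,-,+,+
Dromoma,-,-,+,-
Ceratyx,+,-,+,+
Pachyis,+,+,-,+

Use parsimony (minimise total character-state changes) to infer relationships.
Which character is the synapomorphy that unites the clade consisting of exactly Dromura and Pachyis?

Character polarity is set by the outgroup: the derived state is whichever differs from the outgroup's state, so for Trait 3 the derived state is '-', and for the remaining characters it is '+'.
Trait 1 (derived state '+') is shared by Ceratyx, Dromura, and Pachyis — a synapomorphy uniting that clade.
Trait 2 (derived state '+') is shared by Dromura and Pachyis — a synapomorphy uniting that clade.
Trait 3 (derived state '-') is unique to Pachyis (autapomorphy; uninformative for grouping).
Only Acroops, Ceratyx, Dromura, and Pachyis show the derived state '+' for Trait 4, supporting them as a clade.
Most parsimonious ingroup topology: ((((Dromura,Pachyis),Ceratyx),Acroops),Dromoma).
The clade {Dromura, Pachyis} is supported by Trait 2: its derived state '+' occurs in exactly those taxa and in no other taxon (including the outgroup).

Trait 2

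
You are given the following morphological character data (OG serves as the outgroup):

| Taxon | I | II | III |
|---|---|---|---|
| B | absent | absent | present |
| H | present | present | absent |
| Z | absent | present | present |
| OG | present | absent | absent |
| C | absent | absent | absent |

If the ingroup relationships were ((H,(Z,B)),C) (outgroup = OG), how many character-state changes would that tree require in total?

Map each character onto ((H,(Z,B)),C) (rooted by OG) and count the minimum state changes it requires (Fitch parsimony):
I: 2; II: 2; III: 1.
Total tree length = 5.

5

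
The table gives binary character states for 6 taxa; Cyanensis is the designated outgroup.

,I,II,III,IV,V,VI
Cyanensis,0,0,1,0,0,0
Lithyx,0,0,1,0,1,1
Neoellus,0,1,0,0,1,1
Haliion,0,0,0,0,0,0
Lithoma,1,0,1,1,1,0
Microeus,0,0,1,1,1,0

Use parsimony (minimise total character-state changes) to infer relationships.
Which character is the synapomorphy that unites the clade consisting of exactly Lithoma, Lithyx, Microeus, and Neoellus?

Character polarity is set by the outgroup: the derived state is whichever differs from the outgroup's state, so for III the derived state is '0', and for the remaining characters it is '1'.
I (derived state '1') is unique to Lithoma (autapomorphy; uninformative for grouping).
II (derived state '1') is unique to Neoellus (autapomorphy; uninformative for grouping).
III groups Haliion and Neoellus, which is incompatible with the clades supported by the remaining characters; treating it as convergent (homoplasy) costs fewer steps than any alternative tree.
IV: derived state '1' in Lithoma and Microeus only — synapomorphy for {Lithoma, Microeus}.
V: derived state '1' in Lithoma, Lithyx, Microeus, and Neoellus only — synapomorphy for {Lithoma, Lithyx, Microeus, Neoellus}.
VI (derived state '1') is shared by Lithyx and Neoellus — a synapomorphy uniting that clade.
Most parsimonious ingroup topology: (((Lithyx,Neoellus),(Lithoma,Microeus)),Haliion).
The clade {Lithoma, Lithyx, Microeus, Neoellus} is supported by V: its derived state '1' occurs in exactly those taxa and in no other taxon (including the outgroup).

V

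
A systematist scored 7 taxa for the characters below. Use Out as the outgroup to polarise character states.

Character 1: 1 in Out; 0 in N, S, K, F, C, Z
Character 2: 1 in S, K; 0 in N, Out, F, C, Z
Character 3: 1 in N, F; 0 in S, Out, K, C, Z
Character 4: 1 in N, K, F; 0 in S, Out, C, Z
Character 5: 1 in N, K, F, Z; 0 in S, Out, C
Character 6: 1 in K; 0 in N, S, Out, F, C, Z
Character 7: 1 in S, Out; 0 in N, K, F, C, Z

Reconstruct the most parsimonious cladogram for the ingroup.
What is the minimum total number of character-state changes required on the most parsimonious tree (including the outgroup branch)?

8

Character polarity is set by the outgroup: the derived state is whichever differs from the outgroup's state, so for Character 1, Character 7 the derived state is '0', and for the remaining characters it is '1'.
Character 1 (derived state '0') is shared by all ingroup taxa — unites the whole ingroup.
Character 2 (state '1') occurs in K and S but conflicts with the nesting implied by the other characters — most parsimoniously interpreted as homoplasy.
Only F and N show the derived state '1' for Character 3, supporting them as a clade.
Character 4: derived state '1' in F, K, and N only — synapomorphy for {F, K, N}.
Character 5: derived state '1' in F, K, N, and Z only — synapomorphy for {F, K, N, Z}.
Character 6 (derived state '1') is unique to K (autapomorphy; uninformative for grouping).
Character 7: derived state '0' in C, F, K, N, and Z only — synapomorphy for {C, F, K, N, Z}.
Most parsimonious ingroup topology: (((((F,N),K),Z),C),S).
Changes per character on this tree: Character 1: 1; Character 2: 2; Character 3: 1; Character 4: 1; Character 5: 1; Character 6: 1; Character 7: 1.
Total = 8.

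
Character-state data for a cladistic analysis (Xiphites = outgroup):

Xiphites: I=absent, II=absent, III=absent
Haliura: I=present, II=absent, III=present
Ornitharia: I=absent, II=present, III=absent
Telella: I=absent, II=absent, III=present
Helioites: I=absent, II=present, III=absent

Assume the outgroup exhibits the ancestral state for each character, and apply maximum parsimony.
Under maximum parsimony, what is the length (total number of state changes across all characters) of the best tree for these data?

3

The outgroup has state 'absent' for every character, so 'present' is the derived state throughout.
I: derived state 'present' in Haliura only — an autapomorphy, so it tells us nothing about relationships among taxa.
II (derived state 'present') is shared by Helioites and Ornitharia — a synapomorphy uniting that clade.
III (derived state 'present') is shared by Haliura and Telella — a synapomorphy uniting that clade.
Most parsimonious ingroup topology: ((Haliura,Telella),(Ornitharia,Helioites)).
Changes per character on this tree: I: 1; II: 1; III: 1.
Total = 3.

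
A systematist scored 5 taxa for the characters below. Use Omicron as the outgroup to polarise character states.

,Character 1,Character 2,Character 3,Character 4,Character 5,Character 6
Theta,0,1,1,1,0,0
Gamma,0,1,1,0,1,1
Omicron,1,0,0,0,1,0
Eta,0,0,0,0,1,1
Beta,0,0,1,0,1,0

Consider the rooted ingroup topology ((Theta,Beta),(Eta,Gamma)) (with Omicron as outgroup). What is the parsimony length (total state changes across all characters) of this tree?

Map each character onto ((Theta,Beta),(Eta,Gamma)) (rooted by Omicron) and count the minimum state changes it requires (Fitch parsimony):
Character 1: 1; Character 2: 2; Character 3: 2; Character 4: 1; Character 5: 1; Character 6: 1.
Total tree length = 8.

8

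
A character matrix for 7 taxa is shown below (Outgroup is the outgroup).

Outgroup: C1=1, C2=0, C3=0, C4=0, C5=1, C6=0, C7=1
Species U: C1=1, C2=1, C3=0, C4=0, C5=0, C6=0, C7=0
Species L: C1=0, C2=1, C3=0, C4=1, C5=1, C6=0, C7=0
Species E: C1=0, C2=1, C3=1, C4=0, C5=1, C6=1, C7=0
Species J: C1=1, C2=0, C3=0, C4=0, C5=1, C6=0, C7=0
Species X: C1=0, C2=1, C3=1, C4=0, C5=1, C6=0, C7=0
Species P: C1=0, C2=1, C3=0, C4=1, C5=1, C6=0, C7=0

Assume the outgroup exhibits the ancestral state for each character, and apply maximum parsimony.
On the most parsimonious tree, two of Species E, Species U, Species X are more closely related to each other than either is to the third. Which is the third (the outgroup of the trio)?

Character polarity is set by the outgroup: the derived state is whichever differs from the outgroup's state, so for C1, C5, C7 the derived state is '0', and for the remaining characters it is '1'.
C1: derived state '0' in Species E, Species L, Species P, and Species X only — synapomorphy for {Species E, Species L, Species P, Species X}.
C2: derived state '1' in Species E, Species L, Species P, Species U, and Species X only — synapomorphy for {Species E, Species L, Species P, Species U, Species X}.
Only Species E and Species X show the derived state '1' for C3, supporting them as a clade.
C4 (derived state '1') is shared by Species L and Species P — a synapomorphy uniting that clade.
C5: derived state '0' in Species U only — an autapomorphy, so it tells us nothing about relationships among taxa.
C6: derived state '1' in Species E only — an autapomorphy, so it tells us nothing about relationships among taxa.
C7 (derived state '0') is shared by all ingroup taxa — unites the whole ingroup.
Most parsimonious ingroup topology: ((Species U,((Species L,Species P),(Species E,Species X))),Species J).
Species E and Species X share a more recent common ancestor with each other than either does with Species U, so Species U is the least closely related of the three.

Species U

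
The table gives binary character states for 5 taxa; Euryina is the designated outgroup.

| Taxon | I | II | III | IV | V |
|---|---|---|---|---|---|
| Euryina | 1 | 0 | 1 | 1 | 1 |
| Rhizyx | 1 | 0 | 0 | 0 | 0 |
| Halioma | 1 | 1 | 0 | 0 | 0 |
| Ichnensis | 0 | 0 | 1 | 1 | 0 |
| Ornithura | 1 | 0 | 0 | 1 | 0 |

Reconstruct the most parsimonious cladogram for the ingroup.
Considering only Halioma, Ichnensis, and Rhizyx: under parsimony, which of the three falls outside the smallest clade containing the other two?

Character polarity is set by the outgroup: the derived state is whichever differs from the outgroup's state, so for I, III, IV, V the derived state is '0', and for the remaining characters it is '1'.
I (derived state '0') is unique to Ichnensis (autapomorphy; uninformative for grouping).
II (derived state '1') is unique to Halioma (autapomorphy; uninformative for grouping).
Only Halioma, Ornithura, and Rhizyx show the derived state '0' for III, supporting them as a clade.
IV: derived state '0' in Halioma and Rhizyx only — synapomorphy for {Halioma, Rhizyx}.
All ingroup taxa share the derived state '0' for V; it defines the ingroup but does not resolve relationships within it.
Most parsimonious ingroup topology: (((Rhizyx,Halioma),Ornithura),Ichnensis).
Rhizyx and Halioma share a more recent common ancestor with each other than either does with Ichnensis, so Ichnensis is the least closely related of the three.

Ichnensis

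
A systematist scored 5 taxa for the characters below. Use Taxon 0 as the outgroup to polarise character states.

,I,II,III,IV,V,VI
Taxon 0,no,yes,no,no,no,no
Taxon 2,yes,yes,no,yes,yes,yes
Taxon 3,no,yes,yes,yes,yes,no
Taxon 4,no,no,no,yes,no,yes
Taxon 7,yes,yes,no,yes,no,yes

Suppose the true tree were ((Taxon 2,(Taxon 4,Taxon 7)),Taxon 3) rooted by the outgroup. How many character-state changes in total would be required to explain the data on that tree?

8

Map each character onto ((Taxon 2,(Taxon 4,Taxon 7)),Taxon 3) (rooted by Taxon 0) and count the minimum state changes it requires (Fitch parsimony):
I: 2; II: 1; III: 1; IV: 1; V: 2; VI: 1.
Total tree length = 8.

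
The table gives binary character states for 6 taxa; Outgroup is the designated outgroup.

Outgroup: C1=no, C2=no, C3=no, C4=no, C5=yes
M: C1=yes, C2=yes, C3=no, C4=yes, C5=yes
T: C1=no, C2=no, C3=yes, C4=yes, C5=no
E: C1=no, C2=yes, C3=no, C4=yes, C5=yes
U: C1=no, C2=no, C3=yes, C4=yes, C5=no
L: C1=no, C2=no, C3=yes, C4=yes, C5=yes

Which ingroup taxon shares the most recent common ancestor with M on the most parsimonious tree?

Character polarity is set by the outgroup: the derived state is whichever differs from the outgroup's state, so for C5 the derived state is 'no', and for the remaining characters it is 'yes'.
C1: derived state 'yes' in M only — an autapomorphy, so it tells us nothing about relationships among taxa.
C2 (derived state 'yes') is shared by E and M — a synapomorphy uniting that clade.
C3: derived state 'yes' in L, T, and U only — synapomorphy for {L, T, U}.
C4 (derived state 'yes') is shared by all ingroup taxa — unites the whole ingroup.
C5 (derived state 'no') is shared by T and U — a synapomorphy uniting that clade.
Most parsimonious ingroup topology: ((M,E),((T,U),L)).
M and E form a cherry on this tree, so they are sister taxa.

E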